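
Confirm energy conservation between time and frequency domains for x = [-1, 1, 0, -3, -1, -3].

Time domain:
Σ|x[n]|² = |-1|² + |1|² + |0|² + |-3|² + |-1|² + |-3|² = 21.0000

Frequency domain:
(1/6)Σ|X[k]|² = (1/6)(|-7|² + |1.5000-4.3301i|² + |-2.5000-2.5981i|² + |3|² + |-2.5000+2.5981i|² + |1.5000+4.3301i|²) = (1/6)·126.0000 = 21.0000

Both sides agree, confirming Parseval's theorem.

Σ|x[n]|² = (1/N)Σ|X[k]|² = 21.0000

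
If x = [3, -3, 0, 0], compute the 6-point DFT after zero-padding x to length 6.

Original 4-point DFT: [0, 3+3i, 6, 3-3i]
Zero-padded 6-point DFT provides frequency interpolation.

DFT_6([x, 0, ...]) = [0, 1.5000+2.5981i, 4.5000+2.5981i, 6, 4.5000-2.5981i, 1.5000-2.5981i]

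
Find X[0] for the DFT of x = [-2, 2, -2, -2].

X[0] = Σ(n=0 to 3) x[n] · ω_4^0 = Σ x[n]
= (-2) + (2) + (-2) + (-2)

X[0] = -4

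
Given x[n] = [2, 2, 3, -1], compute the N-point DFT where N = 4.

X[k] = Σ(n=0 to 3) x[n] · ω_4^(nk)
where ω_4 = e^(-2πi/4)

Computing each X[k]:
X[0] = 6
X[1] = -1-3i
X[2] = 4
X[3] = -1+3i

X = [6, -1-3i, 4, -1+3i]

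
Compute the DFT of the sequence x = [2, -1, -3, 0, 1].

X[k] = Σ(n=0 to 4) x[n] · ω_5^(nk)
where ω_5 = e^(-2πi/5)

Computing each X[k]:
X[0] = -1
X[1] = 4.4271+3.6655i
X[2] = 1.0729-1.6776i
X[3] = 1.0729+1.6776i
X[4] = 4.4271-3.6655i

X = [-1, 4.4271+3.6655i, 1.0729-1.6776i, 1.0729+1.6776i, 4.4271-3.6655i]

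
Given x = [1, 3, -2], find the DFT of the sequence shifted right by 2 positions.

Time shift by 2: X_shifted[k] = ω_3^(2k) · X[k]
Shifted x = [3, -2, 1]

DFT(x[n-2]) = [2, 3.5000+2.5981i, 3.5000-2.5981i]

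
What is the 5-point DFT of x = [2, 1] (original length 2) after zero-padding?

Original 2-point DFT: [3, 1]
Zero-padded 5-point DFT provides frequency interpolation.

DFT_5([x, 0, ...]) = [3, 2.3090-0.9511i, 1.1910-0.5878i, 1.1910+0.5878i, 2.3090+0.9511i]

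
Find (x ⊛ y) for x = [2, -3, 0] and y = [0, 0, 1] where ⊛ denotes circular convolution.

(x ⊛ y)[n] = Σ(m=0 to 2) x[m] · y[(n-m) mod 3]

Computing each output sample:
(x ⊛ y)[0] = -3
(x ⊛ y)[1] = 0
(x ⊛ y)[2] = 2

x ⊛ y = [-3, 0, 2]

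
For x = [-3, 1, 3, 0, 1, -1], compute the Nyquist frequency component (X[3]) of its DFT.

X[3] = Σ(n=0 to 5) x[n] · ω_6^(3n) where ω_6 = e^(-2πi/6)
= (-3)·ω_6^0 + (1)·ω_6^3 + (3)·ω_6^6 + (0)·ω_6^9 + (1)·ω_6^12 + (-1)·ω_6^15

X[3] = 1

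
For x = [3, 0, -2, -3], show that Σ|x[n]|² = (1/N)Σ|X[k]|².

Time domain:
Σ|x[n]|² = |3|² + |0|² + |-2|² + |-3|² = 22.0000

Frequency domain:
(1/4)Σ|X[k]|² = (1/4)(|-2|² + |5-3i|² + |4|² + |5+3i|²) = (1/4)·88.0000 = 22.0000

Both sides agree, confirming Parseval's theorem.

Σ|x[n]|² = (1/N)Σ|X[k]|² = 22.0000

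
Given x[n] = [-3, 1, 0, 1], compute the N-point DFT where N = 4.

X[k] = Σ(n=0 to 3) x[n] · ω_4^(nk)
where ω_4 = e^(-2πi/4)

Computing each X[k]:
X[0] = -1
X[1] = -3
X[2] = -5
X[3] = -3

X = [-1, -3, -5, -3]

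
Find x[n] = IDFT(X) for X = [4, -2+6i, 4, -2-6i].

x[n] = (1/4) Σ(k=0 to 3) X[k] · e^(2πikn/4)

Computing each x[n]:
x[0] = 1
x[1] = -3
x[2] = 3
x[3] = 3

x = [1, -3, 3, 3]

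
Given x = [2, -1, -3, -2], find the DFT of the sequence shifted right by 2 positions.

Time shift by 2: X_shifted[k] = ω_4^(2k) · X[k]
Shifted x = [-3, -2, 2, -1]

DFT(x[n-2]) = [-4, -5+1i, 2, -5-1i]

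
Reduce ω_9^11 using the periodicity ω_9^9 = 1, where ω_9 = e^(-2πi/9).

Since ω_9^9 = 1, powers reduce modulo 9.
11 mod 9 = 2
So ω_9^11 = ω_9^2 = e^(-2πi·2/9)

ω_9^11 = ω_9^2 = 0.1736-0.9848i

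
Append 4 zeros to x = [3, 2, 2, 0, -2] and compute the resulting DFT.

Original 5-point DFT: [5, 1.3820-4.9798i, 3.6180-0.4490i, 3.6180+0.4490i, 1.3820+4.9798i]
Zero-padded 9-point DFT provides frequency interpolation.

DFT_9([x, 0, ...]) = [5, 6.7588-2.5712i, -0.0642-3.9392i, 2.0000+1.7321i, 2.3054-1.3681i, 2.3054+1.3681i, 2.0000-1.7321i, -0.0642+3.9392i, 6.7588+2.5712i]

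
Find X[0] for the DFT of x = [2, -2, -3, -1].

X[0] = Σ(n=0 to 3) x[n] · ω_4^0 = Σ x[n]
= (2) + (-2) + (-3) + (-1)

X[0] = -4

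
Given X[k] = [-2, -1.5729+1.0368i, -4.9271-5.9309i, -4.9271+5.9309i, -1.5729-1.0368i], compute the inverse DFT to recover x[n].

x[n] = (1/5) Σ(k=0 to 4) X[k] · e^(2πikn/5)

Computing each x[n]:
x[0] = -3
x[1] = 2
x[2] = -3
x[3] = 2
x[4] = 0

x = [-3, 2, -3, 2, 0]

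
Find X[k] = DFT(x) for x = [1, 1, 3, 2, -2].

X[k] = Σ(n=0 to 4) x[n] · ω_5^(nk)
where ω_5 = e^(-2πi/5)

Computing each X[k]:
X[0] = 5
X[1] = -3.3541-3.4410i
X[2] = 3.3541-0.8123i
X[3] = 3.3541+0.8123i
X[4] = -3.3541+3.4410i

X = [5, -3.3541-3.4410i, 3.3541-0.8123i, 3.3541+0.8123i, -3.3541+3.4410i]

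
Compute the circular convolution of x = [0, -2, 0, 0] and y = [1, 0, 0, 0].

(x ⊛ y)[n] = Σ(m=0 to 3) x[m] · y[(n-m) mod 4]

Computing each output sample:
(x ⊛ y)[0] = 0
(x ⊛ y)[1] = -2
(x ⊛ y)[2] = 0
(x ⊛ y)[3] = 0

x ⊛ y = [0, -2, 0, 0]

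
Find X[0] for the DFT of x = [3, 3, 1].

X[0] = Σ(n=0 to 2) x[n] · ω_3^0 = Σ x[n]
= (3) + (3) + (1)

X[0] = 7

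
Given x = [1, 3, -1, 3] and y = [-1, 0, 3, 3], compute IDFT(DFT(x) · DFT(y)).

(x ⊛ y)[n] = Σ(m=0 to 3) x[m] · y[(n-m) mod 4]

Computing each output sample:
(x ⊛ y)[0] = 5
(x ⊛ y)[1] = 3
(x ⊛ y)[2] = 13
(x ⊛ y)[3] = 9

x ⊛ y = [5, 3, 13, 9]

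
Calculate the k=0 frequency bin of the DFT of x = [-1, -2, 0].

X[0] = Σ(n=0 to 2) x[n] · ω_3^0 = Σ x[n]
= (-1) + (-2) + (0)

X[0] = -3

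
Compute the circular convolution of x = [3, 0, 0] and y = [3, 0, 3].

(x ⊛ y)[n] = Σ(m=0 to 2) x[m] · y[(n-m) mod 3]

Computing each output sample:
(x ⊛ y)[0] = 9
(x ⊛ y)[1] = 0
(x ⊛ y)[2] = 9

x ⊛ y = [9, 0, 9]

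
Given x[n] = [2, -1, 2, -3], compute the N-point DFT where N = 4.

X[k] = Σ(n=0 to 3) x[n] · ω_4^(nk)
where ω_4 = e^(-2πi/4)

Computing each X[k]:
X[0] = 0
X[1] = -2i
X[2] = 8
X[3] = 2i

X = [0, -2i, 8, 2i]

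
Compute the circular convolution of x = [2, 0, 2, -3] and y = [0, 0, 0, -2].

(x ⊛ y)[n] = Σ(m=0 to 3) x[m] · y[(n-m) mod 4]

Computing each output sample:
(x ⊛ y)[0] = 0
(x ⊛ y)[1] = -4
(x ⊛ y)[2] = 6
(x ⊛ y)[3] = -4

x ⊛ y = [0, -4, 6, -4]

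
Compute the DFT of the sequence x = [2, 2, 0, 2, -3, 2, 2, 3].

X[k] = Σ(n=0 to 7) x[n] · ω_8^(nk)
where ω_8 = e^(-2πi/8)

Computing each X[k]:
X[0] = 10
X[1] = 5.7071+2.7071i
X[2] = -3+1i
X[3] = 4.2929-1.2929i
X[4] = -8
X[5] = 4.2929+1.2929i
X[6] = -3-1i
X[7] = 5.7071-2.7071i

X = [10, 5.7071+2.7071i, -3+1i, 4.2929-1.2929i, -8, 4.2929+1.2929i, -3-1i, 5.7071-2.7071i]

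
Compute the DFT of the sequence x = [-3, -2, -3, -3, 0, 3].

X[k] = Σ(n=0 to 5) x[n] · ω_6^(nk)
where ω_6 = e^(-2πi/6)

Computing each X[k]:
X[0] = -8
X[1] = 2.0000+6.9282i
X[2] = -5.0000+1.7321i
X[3] = -4
X[4] = -5.0000-1.7321i
X[5] = 2.0000-6.9282i

X = [-8, 2.0000+6.9282i, -5.0000+1.7321i, -4, -5.0000-1.7321i, 2.0000-6.9282i]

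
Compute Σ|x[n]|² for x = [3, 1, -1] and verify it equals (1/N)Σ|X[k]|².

Time domain:
Σ|x[n]|² = |3|² + |1|² + |-1|² = 11.0000

Frequency domain:
(1/3)Σ|X[k]|² = (1/3)(|3|² + |3.0000-1.7321i|² + |3.0000+1.7321i|²) = (1/3)·33.0000 = 11.0000

Both sides agree, confirming Parseval's theorem.

Σ|x[n]|² = (1/N)Σ|X[k]|² = 11.0000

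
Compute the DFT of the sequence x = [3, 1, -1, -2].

X[k] = Σ(n=0 to 3) x[n] · ω_4^(nk)
where ω_4 = e^(-2πi/4)

Computing each X[k]:
X[0] = 1
X[1] = 4-3i
X[2] = 3
X[3] = 4+3i

X = [1, 4-3i, 3, 4+3i]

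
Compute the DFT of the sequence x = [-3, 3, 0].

X[k] = Σ(n=0 to 2) x[n] · ω_3^(nk)
where ω_3 = e^(-2πi/3)

Computing each X[k]:
X[0] = 0
X[1] = -4.5000-2.5981i
X[2] = -4.5000+2.5981i

X = [0, -4.5000-2.5981i, -4.5000+2.5981i]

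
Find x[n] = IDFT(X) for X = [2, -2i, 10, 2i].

x[n] = (1/4) Σ(k=0 to 3) X[k] · e^(2πikn/4)

Computing each x[n]:
x[0] = 3
x[1] = -1
x[2] = 3
x[3] = -3

x = [3, -1, 3, -3]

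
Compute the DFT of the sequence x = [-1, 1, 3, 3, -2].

X[k] = Σ(n=0 to 4) x[n] · ω_5^(nk)
where ω_5 = e^(-2πi/5)

Computing each X[k]:
X[0] = 4
X[1] = -6.1631-2.8532i
X[2] = 1.6631-1.7634i
X[3] = 1.6631+1.7634i
X[4] = -6.1631+2.8532i

X = [4, -6.1631-2.8532i, 1.6631-1.7634i, 1.6631+1.7634i, -6.1631+2.8532i]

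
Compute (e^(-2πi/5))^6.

Since ω_5^5 = 1, powers reduce modulo 5.
6 mod 5 = 1
So ω_5^6 = ω_5^1 = e^(-2πi·1/5)

ω_5^6 = ω_5^1 = 0.3090-0.9511i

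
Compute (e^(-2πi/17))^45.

Since ω_17^17 = 1, powers reduce modulo 17.
45 mod 17 = 11
So ω_17^45 = ω_17^11 = e^(-2πi·11/17)

ω_17^45 = ω_17^11 = -0.6026+0.7980i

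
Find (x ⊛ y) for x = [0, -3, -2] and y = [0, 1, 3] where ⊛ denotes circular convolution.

(x ⊛ y)[n] = Σ(m=0 to 2) x[m] · y[(n-m) mod 3]

Computing each output sample:
(x ⊛ y)[0] = -11
(x ⊛ y)[1] = -6
(x ⊛ y)[2] = -3

x ⊛ y = [-11, -6, -3]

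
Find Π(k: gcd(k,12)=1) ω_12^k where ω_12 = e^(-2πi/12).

The primitive 12th roots of unity are ω_12^k for k coprime to 12: k ∈ {1, 5, 7, 11}
Their product equals the constant term of the cyclotomic polynomial Φ_12(x) up to sign.
For n ≥ 3, the product of all primitive nth roots of unity is 1. (For n=1 it is 1; for n=2 it is -1.)

1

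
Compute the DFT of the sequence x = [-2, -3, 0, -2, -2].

X[k] = Σ(n=0 to 4) x[n] · ω_5^(nk)
where ω_5 = e^(-2πi/5)

Computing each X[k]:
X[0] = -9
X[1] = -1.9271-0.2245i
X[2] = 1.4271+2.4899i
X[3] = 1.4271-2.4899i
X[4] = -1.9271+0.2245i

X = [-9, -1.9271-0.2245i, 1.4271+2.4899i, 1.4271-2.4899i, -1.9271+0.2245i]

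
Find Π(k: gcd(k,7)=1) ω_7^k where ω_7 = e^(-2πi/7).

The primitive 7th roots of unity are ω_7^k for k coprime to 7: k ∈ {1, 2, 3, 4, 5, 6}
Their product equals the constant term of the cyclotomic polynomial Φ_7(x) up to sign.
For n ≥ 3, the product of all primitive nth roots of unity is 1. (For n=1 it is 1; for n=2 it is -1.)

1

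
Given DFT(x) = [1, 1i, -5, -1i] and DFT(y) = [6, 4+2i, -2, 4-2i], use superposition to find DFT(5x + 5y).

By linearity: DFT(5x + 5y) = 5·DFT(x) + 5·DFT(y)
= 5·[1, 1i, -5, -1i] + 5·[6, 4+2i, -2, 4-2i]

Computing element-wise:
Z[0] = 5·(1) + 5·(6) = 35
Z[1] = 5·(1i) + 5·(4+2i) = 20+15i
Z[2] = 5·(-5) + 5·(-2) = -35
Z[3] = 5·(-1i) + 5·(4-2i) = 20-15i

DFT(5x + 5y) = 5·X + 5·Y = [35, 20+15i, -35, 20-15i]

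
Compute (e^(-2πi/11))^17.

Since ω_11^11 = 1, powers reduce modulo 11.
17 mod 11 = 6
So ω_11^17 = ω_11^6 = e^(-2πi·6/11)

ω_11^17 = ω_11^6 = -0.9595+0.2817i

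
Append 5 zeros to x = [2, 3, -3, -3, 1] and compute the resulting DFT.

Original 5-point DFT: [0, 8.0902-1.9021i, -3.0902-1.1756i, -3.0902+1.1756i, 8.0902+1.9021i]
Zero-padded 10-point DFT provides frequency interpolation.

DFT_10([x, 0, ...]) = [0, 3.6180+3.3552i, 8.0902-1.9021i, 1.3820-7.3309i, -3.0902-1.1756i, 0, -3.0902+1.1756i, 1.3820+7.3309i, 8.0902+1.9021i, 3.6180-3.3552i]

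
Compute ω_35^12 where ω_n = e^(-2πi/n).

ω_35^12 = e^(-2πi·12/35)
= cos(-2π·12/35) + i·sin(-2π·12/35)
= cos(-24π/35) + i·sin(-24π/35)

ω_35^12 = cos(-24π/35) + i·sin(-24π/35) = -0.5509-0.8346i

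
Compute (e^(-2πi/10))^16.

Since ω_10^10 = 1, powers reduce modulo 10.
16 mod 10 = 6
So ω_10^16 = ω_10^6 = e^(-2πi·6/10)

ω_10^16 = ω_10^6 = -0.8090+0.5878i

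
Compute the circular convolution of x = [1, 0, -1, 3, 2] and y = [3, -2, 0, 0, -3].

(x ⊛ y)[n] = Σ(m=0 to 4) x[m] · y[(n-m) mod 5]

Computing each output sample:
(x ⊛ y)[0] = -1
(x ⊛ y)[1] = 1
(x ⊛ y)[2] = -12
(x ⊛ y)[3] = 5
(x ⊛ y)[4] = -3

x ⊛ y = [-1, 1, -12, 5, -3]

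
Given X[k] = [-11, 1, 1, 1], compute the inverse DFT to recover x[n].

x[n] = (1/4) Σ(k=0 to 3) X[k] · e^(2πikn/4)

Computing each x[n]:
x[0] = -2
x[1] = -3
x[2] = -3
x[3] = -3

x = [-2, -3, -3, -3]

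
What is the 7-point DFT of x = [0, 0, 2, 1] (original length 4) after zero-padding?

Original 4-point DFT: [3, -2+1i, 1, -2-1i]
Zero-padded 7-point DFT provides frequency interpolation.

DFT_7([x, 0, ...]) = [3, -1.3460-2.3837i, -1.1784+1.6496i, 1.0245+0.5887i, 1.0245-0.5887i, -1.1784-1.6496i, -1.3460+2.3837i]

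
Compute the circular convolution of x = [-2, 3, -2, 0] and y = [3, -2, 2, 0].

(x ⊛ y)[n] = Σ(m=0 to 3) x[m] · y[(n-m) mod 4]

Computing each output sample:
(x ⊛ y)[0] = -10
(x ⊛ y)[1] = 13
(x ⊛ y)[2] = -16
(x ⊛ y)[3] = 10

x ⊛ y = [-10, 13, -16, 10]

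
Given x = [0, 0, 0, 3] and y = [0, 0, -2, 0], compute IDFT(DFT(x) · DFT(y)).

(x ⊛ y)[n] = Σ(m=0 to 3) x[m] · y[(n-m) mod 4]

Computing each output sample:
(x ⊛ y)[0] = 0
(x ⊛ y)[1] = -6
(x ⊛ y)[2] = 0
(x ⊛ y)[3] = 0

x ⊛ y = [0, -6, 0, 0]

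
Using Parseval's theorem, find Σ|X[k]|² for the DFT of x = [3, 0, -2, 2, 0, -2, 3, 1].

Parseval: Σ|x[n]|² = (1/N)Σ|X[k]|², so Σ|X[k]|² = N·Σ|x[n]|² = 8·31.0000

Σ|X[k]|² = N·Σ|x[n]|² = 8·31.0000 = 248.0000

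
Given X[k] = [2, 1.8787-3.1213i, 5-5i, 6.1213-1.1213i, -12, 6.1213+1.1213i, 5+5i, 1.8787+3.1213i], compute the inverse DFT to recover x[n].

x[n] = (1/8) Σ(k=0 to 7) X[k] · e^(2πikn/8)

Computing each x[n]:
x[0] = 2
x[1] = 3
x[2] = -2
x[3] = 2
x[4] = -2
x[5] = 3
x[6] = -3
x[7] = -1

x = [2, 3, -2, 2, -2, 3, -3, -1]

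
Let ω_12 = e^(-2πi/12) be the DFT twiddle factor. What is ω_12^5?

ω_12^5 = e^(-2πi·5/12)
= cos(-2π·5/12) + i·sin(-2π·5/12)
= cos(-10π/12) + i·sin(-10π/12)

ω_12^5 = cos(-10π/12) + i·sin(-10π/12) = -0.8660-0.5000i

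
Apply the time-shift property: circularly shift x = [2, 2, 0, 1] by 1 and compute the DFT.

Time shift by 1: X_shifted[k] = ω_4^(1k) · X[k]
Shifted x = [1, 2, 2, 0]

DFT(x[n-1]) = [5, -1-2i, 1, -1+2i]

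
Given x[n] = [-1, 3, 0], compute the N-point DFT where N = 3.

X[k] = Σ(n=0 to 2) x[n] · ω_3^(nk)
where ω_3 = e^(-2πi/3)

Computing each X[k]:
X[0] = 2
X[1] = -2.5000-2.5981i
X[2] = -2.5000+2.5981i

X = [2, -2.5000-2.5981i, -2.5000+2.5981i]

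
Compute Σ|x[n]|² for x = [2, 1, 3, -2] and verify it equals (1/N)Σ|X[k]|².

Time domain:
Σ|x[n]|² = |2|² + |1|² + |3|² + |-2|² = 18.0000

Frequency domain:
(1/4)Σ|X[k]|² = (1/4)(|4|² + |-1-3i|² + |6|² + |-1+3i|²) = (1/4)·72.0000 = 18.0000

Both sides agree, confirming Parseval's theorem.

Σ|x[n]|² = (1/N)Σ|X[k]|² = 18.0000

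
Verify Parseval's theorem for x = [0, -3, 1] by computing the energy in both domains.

Time domain:
Σ|x[n]|² = |0|² + |-3|² + |1|² = 10.0000

Frequency domain:
(1/3)Σ|X[k]|² = (1/3)(|-2|² + |1.0000+3.4641i|² + |1.0000-3.4641i|²) = (1/3)·30.0000 = 10.0000

Both sides agree, confirming Parseval's theorem.

Σ|x[n]|² = (1/N)Σ|X[k]|² = 10.0000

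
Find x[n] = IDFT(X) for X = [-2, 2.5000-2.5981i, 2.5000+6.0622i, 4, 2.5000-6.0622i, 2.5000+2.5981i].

x[n] = (1/6) Σ(k=0 to 5) X[k] · e^(2πikn/6)

Computing each x[n]:
x[0] = 2
x[1] = -2
x[2] = 2
x[3] = -1
x[4] = -3
x[5] = 0

x = [2, -2, 2, -1, -3, 0]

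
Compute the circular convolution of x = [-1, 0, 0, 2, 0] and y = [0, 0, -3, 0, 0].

(x ⊛ y)[n] = Σ(m=0 to 4) x[m] · y[(n-m) mod 5]

Computing each output sample:
(x ⊛ y)[0] = -6
(x ⊛ y)[1] = 0
(x ⊛ y)[2] = 3
(x ⊛ y)[3] = 0
(x ⊛ y)[4] = 0

x ⊛ y = [-6, 0, 3, 0, 0]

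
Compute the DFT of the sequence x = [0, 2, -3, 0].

X[k] = Σ(n=0 to 3) x[n] · ω_4^(nk)
where ω_4 = e^(-2πi/4)

Computing each X[k]:
X[0] = -1
X[1] = 3-2i
X[2] = -5
X[3] = 3+2i

X = [-1, 3-2i, -5, 3+2i]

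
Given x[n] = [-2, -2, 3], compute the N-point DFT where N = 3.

X[k] = Σ(n=0 to 2) x[n] · ω_3^(nk)
where ω_3 = e^(-2πi/3)

Computing each X[k]:
X[0] = -1
X[1] = -2.5000+4.3301i
X[2] = -2.5000-4.3301i

X = [-1, -2.5000+4.3301i, -2.5000-4.3301i]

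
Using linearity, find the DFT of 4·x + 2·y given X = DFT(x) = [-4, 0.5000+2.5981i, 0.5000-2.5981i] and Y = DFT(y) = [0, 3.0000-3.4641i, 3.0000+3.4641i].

By linearity: DFT(4x + 2y) = 4·DFT(x) + 2·DFT(y)
= 4·[-4, 0.5000+2.5981i, 0.5000-2.5981i] + 2·[0, 3.0000-3.4641i, 3.0000+3.4641i]

Computing element-wise:
Z[0] = 4·(-4) + 2·(0) = -16
Z[1] = 4·(0.5000+2.5981i) + 2·(3.0000-3.4641i) = 8.0000+3.4642i
Z[2] = 4·(0.5000-2.5981i) + 2·(3.0000+3.4641i) = 8.0000-3.4642i

DFT(4x + 2y) = 4·X + 2·Y = [-16, 8.0000+3.4642i, 8.0000-3.4642i]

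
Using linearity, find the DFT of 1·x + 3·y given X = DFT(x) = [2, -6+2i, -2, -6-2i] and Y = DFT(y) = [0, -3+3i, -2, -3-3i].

By linearity: DFT(1x + 3y) = 1·DFT(x) + 3·DFT(y)
= 1·[2, -6+2i, -2, -6-2i] + 3·[0, -3+3i, -2, -3-3i]

Computing element-wise:
Z[0] = 1·(2) + 3·(0) = 2
Z[1] = 1·(-6+2i) + 3·(-3+3i) = -15+11i
Z[2] = 1·(-2) + 3·(-2) = -8
Z[3] = 1·(-6-2i) + 3·(-3-3i) = -15-11i

DFT(1x + 3y) = 1·X + 3·Y = [2, -15+11i, -8, -15-11i]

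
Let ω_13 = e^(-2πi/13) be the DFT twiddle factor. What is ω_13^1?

ω_13^1 = e^(-2πi·1/13)
= cos(-2π·1/13) + i·sin(-2π·1/13)
= cos(-2π/13) + i·sin(-2π/13)

ω_13^1 = cos(-2π/13) + i·sin(-2π/13) = 0.8855-0.4647i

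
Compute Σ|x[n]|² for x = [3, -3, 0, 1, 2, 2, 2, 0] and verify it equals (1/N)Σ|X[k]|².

Time domain:
Σ|x[n]|² = |3|² + |-3|² + |0|² + |1|² + |2|² + |2|² + |2|² + |0|² = 31.0000

Frequency domain:
(1/8)Σ|X[k]|² = (1/8)(|7|² + |-3.2426+4.8284i|² + |3+2i|² + |5.2426+0.8284i|² + |7|² + |5.2426-0.8284i|² + |3-2i|² + |-3.2426-4.8284i|²) = (1/8)·248.0000 = 31.0000

Both sides agree, confirming Parseval's theorem.

Σ|x[n]|² = (1/N)Σ|X[k]|² = 31.0000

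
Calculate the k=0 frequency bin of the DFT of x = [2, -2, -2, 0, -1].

X[0] = Σ(n=0 to 4) x[n] · ω_5^0 = Σ x[n]
= (2) + (-2) + (-2) + (0) + (-1)

X[0] = -3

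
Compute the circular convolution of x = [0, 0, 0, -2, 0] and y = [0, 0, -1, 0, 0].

(x ⊛ y)[n] = Σ(m=0 to 4) x[m] · y[(n-m) mod 5]

Computing each output sample:
(x ⊛ y)[0] = 2
(x ⊛ y)[1] = 0
(x ⊛ y)[2] = 0
(x ⊛ y)[3] = 0
(x ⊛ y)[4] = 0

x ⊛ y = [2, 0, 0, 0, 0]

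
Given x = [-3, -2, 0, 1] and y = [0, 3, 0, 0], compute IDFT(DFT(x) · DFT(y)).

(x ⊛ y)[n] = Σ(m=0 to 3) x[m] · y[(n-m) mod 4]

Computing each output sample:
(x ⊛ y)[0] = 3
(x ⊛ y)[1] = -9
(x ⊛ y)[2] = -6
(x ⊛ y)[3] = 0

x ⊛ y = [3, -9, -6, 0]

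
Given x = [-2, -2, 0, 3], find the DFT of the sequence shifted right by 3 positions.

Time shift by 3: X_shifted[k] = ω_4^(3k) · X[k]
Shifted x = [-2, 0, 3, -2]

DFT(x[n-3]) = [-1, -5-2i, 3, -5+2i]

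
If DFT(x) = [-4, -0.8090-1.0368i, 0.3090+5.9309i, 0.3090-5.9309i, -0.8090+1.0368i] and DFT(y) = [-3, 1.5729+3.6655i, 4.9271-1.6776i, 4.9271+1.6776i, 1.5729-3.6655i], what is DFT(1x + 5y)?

By linearity: DFT(1x + 5y) = 1·DFT(x) + 5·DFT(y)
= 1·[-4, -0.8090-1.0368i, 0.3090+5.9309i, 0.3090-5.9309i, -0.8090+1.0368i] + 5·[-3, 1.5729+3.6655i, 4.9271-1.6776i, 4.9271+1.6776i, 1.5729-3.6655i]

Computing element-wise:
Z[0] = 1·(-4) + 5·(-3) = -19
Z[1] = 1·(-0.8090-1.0368i) + 5·(1.5729+3.6655i) = 7.0555+17.2907i
Z[2] = 1·(0.3090+5.9309i) + 5·(4.9271-1.6776i) = 24.9445-2.4571i
Z[3] = 1·(0.3090-5.9309i) + 5·(4.9271+1.6776i) = 24.9445+2.4571i
Z[4] = 1·(-0.8090+1.0368i) + 5·(1.5729-3.6655i) = 7.0555-17.2907i

DFT(1x + 5y) = 1·X + 5·Y = [-19, 7.0555+17.2907i, 24.9445-2.4571i, 24.9445+2.4571i, 7.0555-17.2907i]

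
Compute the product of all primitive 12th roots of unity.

The primitive 12th roots of unity are ω_12^k for k coprime to 12: k ∈ {1, 5, 7, 11}
Their product equals the constant term of the cyclotomic polynomial Φ_12(x) up to sign.
For n ≥ 3, the product of all primitive nth roots of unity is 1. (For n=1 it is 1; for n=2 it is -1.)

1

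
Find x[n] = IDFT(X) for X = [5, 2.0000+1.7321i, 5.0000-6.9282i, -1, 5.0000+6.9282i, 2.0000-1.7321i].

x[n] = (1/6) Σ(k=0 to 5) X[k] · e^(2πikn/6)

Computing each x[n]:
x[0] = 3
x[1] = 2
x[2] = -3
x[3] = 2
x[4] = 2
x[5] = -1

x = [3, 2, -3, 2, 2, -1]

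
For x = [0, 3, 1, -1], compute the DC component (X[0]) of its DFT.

X[0] = Σ(n=0 to 3) x[n] · ω_4^0 = Σ x[n]
= (0) + (3) + (1) + (-1)

X[0] = 3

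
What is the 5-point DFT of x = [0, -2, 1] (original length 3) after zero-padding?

Original 3-point DFT: [-1, 0.5000+2.5981i, 0.5000-2.5981i]
Zero-padded 5-point DFT provides frequency interpolation.

DFT_5([x, 0, ...]) = [-1, -1.4271+1.3143i, 1.9271+2.1266i, 1.9271-2.1266i, -1.4271-1.3143i]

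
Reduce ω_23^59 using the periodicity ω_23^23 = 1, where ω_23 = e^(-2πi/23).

Since ω_23^23 = 1, powers reduce modulo 23.
59 mod 23 = 13
So ω_23^59 = ω_23^13 = e^(-2πi·13/23)

ω_23^59 = ω_23^13 = -0.9172+0.3984i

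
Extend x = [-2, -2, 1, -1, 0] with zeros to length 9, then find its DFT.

Original 5-point DFT: [-4, -2.6180+0.7265i, -0.3820+3.0777i, -0.3820-3.0777i, -2.6180-0.7265i]
Zero-padded 9-point DFT provides frequency interpolation.

DFT_9([x, 0, ...]) = [-4, -2.8584+1.1668i, -2.7870+0.7616i, -2.5000+2.5981i, 1.1454+2.1929i, 1.1454-2.1929i, -2.5000-2.5981i, -2.7870-0.7616i, -2.8584-1.1668i]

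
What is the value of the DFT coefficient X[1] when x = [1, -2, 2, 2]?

X[1] = Σ(n=0 to 3) x[n] · ω_4^(1n) where ω_4 = e^(-2πi/4)
= (1)·ω_4^0 + (-2)·ω_4^1 + (2)·ω_4^2 + (2)·ω_4^3

X[1] = -1+4i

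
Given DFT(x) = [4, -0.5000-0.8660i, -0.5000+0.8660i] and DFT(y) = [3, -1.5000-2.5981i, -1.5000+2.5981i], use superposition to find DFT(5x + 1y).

By linearity: DFT(5x + 1y) = 5·DFT(x) + 1·DFT(y)
= 5·[4, -0.5000-0.8660i, -0.5000+0.8660i] + 1·[3, -1.5000-2.5981i, -1.5000+2.5981i]

Computing element-wise:
Z[0] = 5·(4) + 1·(3) = 23
Z[1] = 5·(-0.5000-0.8660i) + 1·(-1.5000-2.5981i) = -4.0000-6.9281i
Z[2] = 5·(-0.5000+0.8660i) + 1·(-1.5000+2.5981i) = -4.0000+6.9281i

DFT(5x + 1y) = 5·X + 1·Y = [23, -4.0000-6.9281i, -4.0000+6.9281i]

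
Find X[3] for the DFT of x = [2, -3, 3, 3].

X[3] = Σ(n=0 to 3) x[n] · ω_4^(3n) where ω_4 = e^(-2πi/4)
= (2)·ω_4^0 + (-3)·ω_4^3 + (3)·ω_4^6 + (3)·ω_4^9

X[3] = -1-6i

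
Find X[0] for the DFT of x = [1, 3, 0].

X[0] = Σ(n=0 to 2) x[n] · ω_3^0 = Σ x[n]
= (1) + (3) + (0)

X[0] = 4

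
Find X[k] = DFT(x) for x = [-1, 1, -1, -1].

X[k] = Σ(n=0 to 3) x[n] · ω_4^(nk)
where ω_4 = e^(-2πi/4)

Computing each X[k]:
X[0] = -2
X[1] = -2i
X[2] = -2
X[3] = 2i

X = [-2, -2i, -2, 2i]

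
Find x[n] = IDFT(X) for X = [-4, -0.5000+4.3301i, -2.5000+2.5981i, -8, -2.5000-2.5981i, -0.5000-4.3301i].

x[n] = (1/6) Σ(k=0 to 5) X[k] · e^(2πikn/6)

Computing each x[n]:
x[0] = -3
x[1] = -1
x[2] = -2
x[3] = 0
x[4] = -1
x[5] = 3

x = [-3, -1, -2, 0, -1, 3]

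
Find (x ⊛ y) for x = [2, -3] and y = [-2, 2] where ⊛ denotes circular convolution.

(x ⊛ y)[n] = Σ(m=0 to 1) x[m] · y[(n-m) mod 2]

Computing each output sample:
(x ⊛ y)[0] = -10
(x ⊛ y)[1] = 10

x ⊛ y = [-10, 10]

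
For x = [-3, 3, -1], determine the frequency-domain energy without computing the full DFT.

Parseval: Σ|x[n]|² = (1/N)Σ|X[k]|², so Σ|X[k]|² = N·Σ|x[n]|² = 3·19.0000

Σ|X[k]|² = N·Σ|x[n]|² = 3·19.0000 = 57.0000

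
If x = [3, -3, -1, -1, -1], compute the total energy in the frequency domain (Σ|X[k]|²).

Parseval: Σ|x[n]|² = (1/N)Σ|X[k]|², so Σ|X[k]|² = N·Σ|x[n]|² = 5·21.0000

Σ|X[k]|² = N·Σ|x[n]|² = 5·21.0000 = 105.0000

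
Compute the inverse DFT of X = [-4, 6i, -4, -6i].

x[n] = (1/4) Σ(k=0 to 3) X[k] · e^(2πikn/4)

Computing each x[n]:
x[0] = -2
x[1] = -3
x[2] = -2
x[3] = 3

x = [-2, -3, -2, 3]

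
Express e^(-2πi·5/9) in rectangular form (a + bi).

ω_9^5 = e^(-2πi·5/9)
= cos(-2π·5/9) + i·sin(-2π·5/9)
= cos(-10π/9) + i·sin(-10π/9)

ω_9^5 = cos(-10π/9) + i·sin(-10π/9) = -0.9397+0.3420i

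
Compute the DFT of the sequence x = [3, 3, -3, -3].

X[k] = Σ(n=0 to 3) x[n] · ω_4^(nk)
where ω_4 = e^(-2πi/4)

Computing each X[k]:
X[0] = 0
X[1] = 6-6i
X[2] = 0
X[3] = 6+6i

X = [0, 6-6i, 0, 6+6i]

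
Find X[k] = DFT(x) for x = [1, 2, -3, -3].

X[k] = Σ(n=0 to 3) x[n] · ω_4^(nk)
where ω_4 = e^(-2πi/4)

Computing each X[k]:
X[0] = -3
X[1] = 4-5i
X[2] = -1
X[3] = 4+5i

X = [-3, 4-5i, -1, 4+5i]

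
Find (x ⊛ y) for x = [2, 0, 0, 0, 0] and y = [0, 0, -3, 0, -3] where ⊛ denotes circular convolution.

(x ⊛ y)[n] = Σ(m=0 to 4) x[m] · y[(n-m) mod 5]

Computing each output sample:
(x ⊛ y)[0] = 0
(x ⊛ y)[1] = 0
(x ⊛ y)[2] = -6
(x ⊛ y)[3] = 0
(x ⊛ y)[4] = -6

x ⊛ y = [0, 0, -6, 0, -6]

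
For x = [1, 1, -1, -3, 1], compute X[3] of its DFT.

X[3] = Σ(n=0 to 4) x[n] · ω_5^(3n) where ω_5 = e^(-2πi/5)
= (1)·ω_5^0 + (1)·ω_5^3 + (-1)·ω_5^6 + (-3)·ω_5^9 + (1)·ω_5^12

X[3] = -1.8541-1.9021i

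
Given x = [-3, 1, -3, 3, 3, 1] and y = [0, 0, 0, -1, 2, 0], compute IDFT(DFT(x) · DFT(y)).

(x ⊛ y)[n] = Σ(m=0 to 5) x[m] · y[(n-m) mod 6]

Computing each output sample:
(x ⊛ y)[0] = -9
(x ⊛ y)[1] = 3
(x ⊛ y)[2] = 5
(x ⊛ y)[3] = 5
(x ⊛ y)[4] = -7
(x ⊛ y)[5] = 5

x ⊛ y = [-9, 3, 5, 5, -7, 5]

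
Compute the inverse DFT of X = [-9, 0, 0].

x[n] = (1/3) Σ(k=0 to 2) X[k] · e^(2πikn/3)

Computing each x[n]:
x[0] = -3
x[1] = -3
x[2] = -3

x = [-3, -3, -3]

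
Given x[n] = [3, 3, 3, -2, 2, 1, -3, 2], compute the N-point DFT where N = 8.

X[k] = Σ(n=0 to 7) x[n] · ω_8^(nk)
where ω_8 = e^(-2πi/8)

Computing each X[k]:
X[0] = 9
X[1] = 5.2426-4.5858i
X[2] = 5-4i
X[3] = -3.2426+7.4142i
X[4] = 1
X[5] = -3.2426-7.4142i
X[6] = 5+4i
X[7] = 5.2426+4.5858i

X = [9, 5.2426-4.5858i, 5-4i, -3.2426+7.4142i, 1, -3.2426-7.4142i, 5+4i, 5.2426+4.5858i]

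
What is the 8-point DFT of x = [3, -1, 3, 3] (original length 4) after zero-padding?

Original 4-point DFT: [8, 4i, 4, -4i]
Zero-padded 8-point DFT provides frequency interpolation.

DFT_8([x, 0, ...]) = [8, 0.1716-4.4142i, 4i, 5.8284+1.5858i, 4, 5.8284-1.5858i, -4i, 0.1716+4.4142i]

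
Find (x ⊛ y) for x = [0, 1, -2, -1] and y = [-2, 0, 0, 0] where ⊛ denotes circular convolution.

(x ⊛ y)[n] = Σ(m=0 to 3) x[m] · y[(n-m) mod 4]

Computing each output sample:
(x ⊛ y)[0] = 0
(x ⊛ y)[1] = -2
(x ⊛ y)[2] = 4
(x ⊛ y)[3] = 2

x ⊛ y = [0, -2, 4, 2]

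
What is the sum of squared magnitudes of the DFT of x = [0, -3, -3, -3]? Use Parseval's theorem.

Parseval: Σ|x[n]|² = (1/N)Σ|X[k]|², so Σ|X[k]|² = N·Σ|x[n]|² = 4·27.0000

Σ|X[k]|² = N·Σ|x[n]|² = 4·27.0000 = 108.0000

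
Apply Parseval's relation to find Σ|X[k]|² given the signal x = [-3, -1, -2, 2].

Parseval: Σ|x[n]|² = (1/N)Σ|X[k]|², so Σ|X[k]|² = N·Σ|x[n]|² = 4·18.0000

Σ|X[k]|² = N·Σ|x[n]|² = 4·18.0000 = 72.0000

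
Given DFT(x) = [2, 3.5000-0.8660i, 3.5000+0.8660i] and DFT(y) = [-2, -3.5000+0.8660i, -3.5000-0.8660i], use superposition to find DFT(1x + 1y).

By linearity: DFT(1x + 1y) = 1·DFT(x) + 1·DFT(y)
= 1·[2, 3.5000-0.8660i, 3.5000+0.8660i] + 1·[-2, -3.5000+0.8660i, -3.5000-0.8660i]

Computing element-wise:
Z[0] = 1·(2) + 1·(-2) = 0
Z[1] = 1·(3.5000-0.8660i) + 1·(-3.5000+0.8660i) = 0
Z[2] = 1·(3.5000+0.8660i) + 1·(-3.5000-0.8660i) = 0

DFT(1x + 1y) = 1·X + 1·Y = [0, 0, 0]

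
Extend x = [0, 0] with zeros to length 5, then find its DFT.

Original 2-point DFT: [0, 0]
Zero-padded 5-point DFT provides frequency interpolation.

DFT_5([x, 0, ...]) = [0, 0, 0, 0, 0]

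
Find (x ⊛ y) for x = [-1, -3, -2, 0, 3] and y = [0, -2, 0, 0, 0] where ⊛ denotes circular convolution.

(x ⊛ y)[n] = Σ(m=0 to 4) x[m] · y[(n-m) mod 5]

Computing each output sample:
(x ⊛ y)[0] = -6
(x ⊛ y)[1] = 2
(x ⊛ y)[2] = 6
(x ⊛ y)[3] = 4
(x ⊛ y)[4] = 0

x ⊛ y = [-6, 2, 6, 4, 0]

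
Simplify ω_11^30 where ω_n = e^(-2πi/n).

Since ω_11^11 = 1, powers reduce modulo 11.
30 mod 11 = 8
So ω_11^30 = ω_11^8 = e^(-2πi·8/11)

ω_11^30 = ω_11^8 = -0.1423+0.9898i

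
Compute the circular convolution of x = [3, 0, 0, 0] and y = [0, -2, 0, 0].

(x ⊛ y)[n] = Σ(m=0 to 3) x[m] · y[(n-m) mod 4]

Computing each output sample:
(x ⊛ y)[0] = 0
(x ⊛ y)[1] = -6
(x ⊛ y)[2] = 0
(x ⊛ y)[3] = 0

x ⊛ y = [0, -6, 0, 0]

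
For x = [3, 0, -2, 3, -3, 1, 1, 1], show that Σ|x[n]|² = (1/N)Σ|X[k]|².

Time domain:
Σ|x[n]|² = |3|² + |0|² + |-2|² + |3|² + |-3|² + |1|² + |1|² + |1|² = 34.0000

Frequency domain:
(1/8)Σ|X[k]|² = (1/8)(|4|² + |3.8787+2.2929i|² + |1+3i|² + |8.1213-3.7071i|² + |-6|² + |8.1213+3.7071i|² + |1-3i|² + |3.8787-2.2929i|²) = (1/8)·272.0000 = 34.0000

Both sides agree, confirming Parseval's theorem.

Σ|x[n]|² = (1/N)Σ|X[k]|² = 34.0000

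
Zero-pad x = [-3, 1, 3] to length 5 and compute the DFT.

Original 3-point DFT: [1, -5.0000+1.7321i, -5.0000-1.7321i]
Zero-padded 5-point DFT provides frequency interpolation.

DFT_5([x, 0, ...]) = [1, -5.1180-2.7144i, -2.8820+2.2654i, -2.8820-2.2654i, -5.1180+2.7144i]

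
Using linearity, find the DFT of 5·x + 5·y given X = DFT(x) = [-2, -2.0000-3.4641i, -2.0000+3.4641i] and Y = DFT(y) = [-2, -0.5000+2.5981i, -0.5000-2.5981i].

By linearity: DFT(5x + 5y) = 5·DFT(x) + 5·DFT(y)
= 5·[-2, -2.0000-3.4641i, -2.0000+3.4641i] + 5·[-2, -0.5000+2.5981i, -0.5000-2.5981i]

Computing element-wise:
Z[0] = 5·(-2) + 5·(-2) = -20
Z[1] = 5·(-2.0000-3.4641i) + 5·(-0.5000+2.5981i) = -12.5000-4.3300i
Z[2] = 5·(-2.0000+3.4641i) + 5·(-0.5000-2.5981i) = -12.5000+4.3300i

DFT(5x + 5y) = 5·X + 5·Y = [-20, -12.5000-4.3300i, -12.5000+4.3300i]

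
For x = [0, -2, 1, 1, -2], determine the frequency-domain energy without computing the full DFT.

Parseval: Σ|x[n]|² = (1/N)Σ|X[k]|², so Σ|X[k]|² = N·Σ|x[n]|² = 5·10.0000

Σ|X[k]|² = N·Σ|x[n]|² = 5·10.0000 = 50.0000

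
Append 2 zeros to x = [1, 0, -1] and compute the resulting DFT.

Original 3-point DFT: [0, 1.5000-0.8660i, 1.5000+0.8660i]
Zero-padded 5-point DFT provides frequency interpolation.

DFT_5([x, 0, ...]) = [0, 1.8090+0.5878i, 0.6910-0.9511i, 0.6910+0.9511i, 1.8090-0.5878i]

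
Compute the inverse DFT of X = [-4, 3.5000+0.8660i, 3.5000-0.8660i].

x[n] = (1/3) Σ(k=0 to 2) X[k] · e^(2πikn/3)

Computing each x[n]:
x[0] = 1
x[1] = -3
x[2] = -2

x = [1, -3, -2]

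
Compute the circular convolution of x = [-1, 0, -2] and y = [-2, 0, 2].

(x ⊛ y)[n] = Σ(m=0 to 2) x[m] · y[(n-m) mod 3]

Computing each output sample:
(x ⊛ y)[0] = 2
(x ⊛ y)[1] = -4
(x ⊛ y)[2] = 2

x ⊛ y = [2, -4, 2]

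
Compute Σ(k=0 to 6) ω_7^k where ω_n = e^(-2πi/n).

Sum of all nth roots of unity equals 0 for n > 1 (geometric series with r ≠ 1).

0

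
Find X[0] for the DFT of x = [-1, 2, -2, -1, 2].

X[0] = Σ(n=0 to 4) x[n] · ω_5^0 = Σ x[n]
= (-1) + (2) + (-2) + (-1) + (2)

X[0] = 0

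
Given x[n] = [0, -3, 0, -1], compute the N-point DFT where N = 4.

X[k] = Σ(n=0 to 3) x[n] · ω_4^(nk)
where ω_4 = e^(-2πi/4)

Computing each X[k]:
X[0] = -4
X[1] = 2i
X[2] = 4
X[3] = -2i

X = [-4, 2i, 4, -2i]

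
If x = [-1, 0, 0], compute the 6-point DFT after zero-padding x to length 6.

Original 3-point DFT: [-1, -1, -1]
Zero-padded 6-point DFT provides frequency interpolation.

DFT_6([x, 0, ...]) = [-1, -1, -1, -1, -1, -1]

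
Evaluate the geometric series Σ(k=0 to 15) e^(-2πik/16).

Sum of all nth roots of unity equals 0 for n > 1 (geometric series with r ≠ 1).

0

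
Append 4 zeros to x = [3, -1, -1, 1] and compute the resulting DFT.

Original 4-point DFT: [2, 4+2i, 2, 4-2i]
Zero-padded 8-point DFT provides frequency interpolation.

DFT_8([x, 0, ...]) = [2, 1.5858+1.0000i, 4+2i, 4.4142-1.0000i, 2, 4.4142+1.0000i, 4-2i, 1.5858-1.0000i]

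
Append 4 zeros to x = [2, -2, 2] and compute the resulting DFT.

Original 3-point DFT: [2, 2.0000+3.4641i, 2.0000-3.4641i]
Zero-padded 7-point DFT provides frequency interpolation.

DFT_7([x, 0, ...]) = [2, 0.3080-0.3862i, 0.6431+2.8176i, 5.0489+2.4314i, 5.0489-2.4314i, 0.6431-2.8176i, 0.3080+0.3862i]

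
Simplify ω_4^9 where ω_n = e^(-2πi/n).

Since ω_4^4 = 1, powers reduce modulo 4.
9 mod 4 = 1
So ω_4^9 = ω_4^1 = e^(-2πi·1/4)

ω_4^9 = ω_4^1 = -1i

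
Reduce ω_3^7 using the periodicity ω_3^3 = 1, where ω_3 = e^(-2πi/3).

Since ω_3^3 = 1, powers reduce modulo 3.
7 mod 3 = 1
So ω_3^7 = ω_3^1 = e^(-2πi·1/3)

ω_3^7 = ω_3^1 = -0.5000-0.8660i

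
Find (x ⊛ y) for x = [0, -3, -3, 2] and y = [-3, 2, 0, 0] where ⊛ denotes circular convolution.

(x ⊛ y)[n] = Σ(m=0 to 3) x[m] · y[(n-m) mod 4]

Computing each output sample:
(x ⊛ y)[0] = 4
(x ⊛ y)[1] = 9
(x ⊛ y)[2] = 3
(x ⊛ y)[3] = -12

x ⊛ y = [4, 9, 3, -12]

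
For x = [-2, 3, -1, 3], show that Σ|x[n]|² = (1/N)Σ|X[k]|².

Time domain:
Σ|x[n]|² = |-2|² + |3|² + |-1|² + |3|² = 23.0000

Frequency domain:
(1/4)Σ|X[k]|² = (1/4)(|3|² + |-1|² + |-9|² + |-1|²) = (1/4)·92.0000 = 23.0000

Both sides agree, confirming Parseval's theorem.

Σ|x[n]|² = (1/N)Σ|X[k]|² = 23.0000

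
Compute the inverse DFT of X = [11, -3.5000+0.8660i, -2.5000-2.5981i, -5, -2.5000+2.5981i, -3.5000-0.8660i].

x[n] = (1/6) Σ(k=0 to 5) X[k] · e^(2πikn/6)

Computing each x[n]:
x[0] = -1
x[1] = 3
x[2] = 1
x[3] = 3
x[4] = 3
x[5] = 2

x = [-1, 3, 1, 3, 3, 2]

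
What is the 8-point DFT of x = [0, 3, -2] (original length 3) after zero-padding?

Original 3-point DFT: [1, -0.5000-4.3301i, -0.5000+4.3301i]
Zero-padded 8-point DFT provides frequency interpolation.

DFT_8([x, 0, ...]) = [1, 2.1213-0.1213i, 2-3i, -2.1213-4.1213i, -5, -2.1213+4.1213i, 2+3i, 2.1213+0.1213i]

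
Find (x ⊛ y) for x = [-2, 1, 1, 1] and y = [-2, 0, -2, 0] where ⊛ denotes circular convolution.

(x ⊛ y)[n] = Σ(m=0 to 3) x[m] · y[(n-m) mod 4]

Computing each output sample:
(x ⊛ y)[0] = 2
(x ⊛ y)[1] = -4
(x ⊛ y)[2] = 2
(x ⊛ y)[3] = -4

x ⊛ y = [2, -4, 2, -4]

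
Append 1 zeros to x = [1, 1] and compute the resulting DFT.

Original 2-point DFT: [2, 0]
Zero-padded 3-point DFT provides frequency interpolation.

DFT_3([x, 0, ...]) = [2, 0.5000-0.8660i, 0.5000+0.8660i]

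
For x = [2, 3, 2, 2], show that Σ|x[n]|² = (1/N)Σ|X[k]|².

Time domain:
Σ|x[n]|² = |2|² + |3|² + |2|² + |2|² = 21.0000

Frequency domain:
(1/4)Σ|X[k]|² = (1/4)(|9|² + |-1i|² + |-1|² + |1i|²) = (1/4)·84.0000 = 21.0000

Both sides agree, confirming Parseval's theorem.

Σ|x[n]|² = (1/N)Σ|X[k]|² = 21.0000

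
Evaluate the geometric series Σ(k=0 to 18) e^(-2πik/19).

Sum of all nth roots of unity equals 0 for n > 1 (geometric series with r ≠ 1).

0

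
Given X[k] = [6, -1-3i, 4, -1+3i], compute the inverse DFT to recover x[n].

x[n] = (1/4) Σ(k=0 to 3) X[k] · e^(2πikn/4)

Computing each x[n]:
x[0] = 2
x[1] = 2
x[2] = 3
x[3] = -1

x = [2, 2, 3, -1]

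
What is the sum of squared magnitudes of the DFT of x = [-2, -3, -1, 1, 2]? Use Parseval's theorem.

Parseval: Σ|x[n]|² = (1/N)Σ|X[k]|², so Σ|X[k]|² = N·Σ|x[n]|² = 5·19.0000

Σ|X[k]|² = N·Σ|x[n]|² = 5·19.0000 = 95.0000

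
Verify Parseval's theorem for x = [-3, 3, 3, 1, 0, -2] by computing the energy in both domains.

Time domain:
Σ|x[n]|² = |-3|² + |3|² + |3|² + |1|² + |0|² + |-2|² = 32.0000

Frequency domain:
(1/6)Σ|X[k]|² = (1/6)(|2|² + |-5.0000-6.9282i|² + |-4.0000-1.7321i|² + |-2|² + |-4.0000+1.7321i|² + |-5.0000+6.9282i|²) = (1/6)·192.0000 = 32.0000

Both sides agree, confirming Parseval's theorem.

Σ|x[n]|² = (1/N)Σ|X[k]|² = 32.0000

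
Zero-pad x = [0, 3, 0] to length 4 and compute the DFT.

Original 3-point DFT: [3, -1.5000-2.5981i, -1.5000+2.5981i]
Zero-padded 4-point DFT provides frequency interpolation.

DFT_4([x, 0, ...]) = [3, -3i, -3, 3i]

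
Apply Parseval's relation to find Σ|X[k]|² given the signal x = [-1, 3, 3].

Parseval: Σ|x[n]|² = (1/N)Σ|X[k]|², so Σ|X[k]|² = N·Σ|x[n]|² = 3·19.0000

Σ|X[k]|² = N·Σ|x[n]|² = 3·19.0000 = 57.0000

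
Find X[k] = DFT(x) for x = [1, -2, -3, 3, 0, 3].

X[k] = Σ(n=0 to 5) x[n] · ω_6^(nk)
where ω_6 = e^(-2πi/6)

Computing each X[k]:
X[0] = 2
X[1] = 6.9282i
X[2] = 5.0000+1.7321i
X[3] = -6
X[4] = 5.0000-1.7321i
X[5] = -6.9282i

X = [2, 6.9282i, 5.0000+1.7321i, -6, 5.0000-1.7321i, -6.9282i]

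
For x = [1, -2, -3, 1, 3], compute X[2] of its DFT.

X[2] = Σ(n=0 to 4) x[n] · ω_5^(2n) where ω_5 = e^(-2πi/5)
= (1)·ω_5^0 + (-2)·ω_5^2 + (-3)·ω_5^4 + (1)·ω_5^6 + (3)·ω_5^8

X[2] = -0.4271-0.8653i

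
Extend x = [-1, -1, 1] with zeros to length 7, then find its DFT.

Original 3-point DFT: [-1, -1.0000+1.7321i, -1.0000-1.7321i]
Zero-padded 7-point DFT provides frequency interpolation.

DFT_7([x, 0, ...]) = [-1, -1.8460-0.1931i, -1.6784+1.4088i, 0.5245+1.2157i, 0.5245-1.2157i, -1.6784-1.4088i, -1.8460+0.1931i]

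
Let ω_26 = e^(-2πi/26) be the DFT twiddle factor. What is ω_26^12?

ω_26^12 = e^(-2πi·12/26)
= cos(-2π·12/26) + i·sin(-2π·12/26)
= cos(-24π/26) + i·sin(-24π/26)

ω_26^12 = cos(-24π/26) + i·sin(-24π/26) = -0.9709-0.2393i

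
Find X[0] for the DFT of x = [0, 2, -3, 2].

X[0] = Σ(n=0 to 3) x[n] · ω_4^0 = Σ x[n]
= (0) + (2) + (-3) + (2)

X[0] = 1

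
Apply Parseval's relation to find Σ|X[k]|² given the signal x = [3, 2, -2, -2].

Parseval: Σ|x[n]|² = (1/N)Σ|X[k]|², so Σ|X[k]|² = N·Σ|x[n]|² = 4·21.0000

Σ|X[k]|² = N·Σ|x[n]|² = 4·21.0000 = 84.0000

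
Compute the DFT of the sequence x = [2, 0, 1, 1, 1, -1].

X[k] = Σ(n=0 to 5) x[n] · ω_6^(nk)
where ω_6 = e^(-2πi/6)

Computing each X[k]:
X[0] = 4
X[1] = -0.5000-0.8660i
X[2] = 2.5000-0.8660i
X[3] = 4
X[4] = 2.5000+0.8660i
X[5] = -0.5000+0.8660i

X = [4, -0.5000-0.8660i, 2.5000-0.8660i, 4, 2.5000+0.8660i, -0.5000+0.8660i]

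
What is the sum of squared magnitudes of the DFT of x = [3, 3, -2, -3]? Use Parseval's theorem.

Parseval: Σ|x[n]|² = (1/N)Σ|X[k]|², so Σ|X[k]|² = N·Σ|x[n]|² = 4·31.0000

Σ|X[k]|² = N·Σ|x[n]|² = 4·31.0000 = 124.0000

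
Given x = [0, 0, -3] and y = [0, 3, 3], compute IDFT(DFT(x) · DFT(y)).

(x ⊛ y)[n] = Σ(m=0 to 2) x[m] · y[(n-m) mod 3]

Computing each output sample:
(x ⊛ y)[0] = -9
(x ⊛ y)[1] = -9
(x ⊛ y)[2] = 0

x ⊛ y = [-9, -9, 0]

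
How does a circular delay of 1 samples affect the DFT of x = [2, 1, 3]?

Time shift by 1: X_shifted[k] = ω_3^(1k) · X[k]
Shifted x = [3, 2, 1]

DFT(x[n-1]) = [6, 1.5000-0.8660i, 1.5000+0.8660i]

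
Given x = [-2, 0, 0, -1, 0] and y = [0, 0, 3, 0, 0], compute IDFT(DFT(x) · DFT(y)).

(x ⊛ y)[n] = Σ(m=0 to 4) x[m] · y[(n-m) mod 5]

Computing each output sample:
(x ⊛ y)[0] = -3
(x ⊛ y)[1] = 0
(x ⊛ y)[2] = -6
(x ⊛ y)[3] = 0
(x ⊛ y)[4] = 0

x ⊛ y = [-3, 0, -6, 0, 0]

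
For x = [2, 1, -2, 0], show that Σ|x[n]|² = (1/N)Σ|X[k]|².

Time domain:
Σ|x[n]|² = |2|² + |1|² + |-2|² + |0|² = 9.0000

Frequency domain:
(1/4)Σ|X[k]|² = (1/4)(|1|² + |4-1i|² + |-1|² + |4+1i|²) = (1/4)·36.0000 = 9.0000

Both sides agree, confirming Parseval's theorem.

Σ|x[n]|² = (1/N)Σ|X[k]|² = 9.0000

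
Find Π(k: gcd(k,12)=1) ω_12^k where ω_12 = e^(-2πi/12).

The primitive 12th roots of unity are ω_12^k for k coprime to 12: k ∈ {1, 5, 7, 11}
Their product equals the constant term of the cyclotomic polynomial Φ_12(x) up to sign.
For n ≥ 3, the product of all primitive nth roots of unity is 1. (For n=1 it is 1; for n=2 it is -1.)

1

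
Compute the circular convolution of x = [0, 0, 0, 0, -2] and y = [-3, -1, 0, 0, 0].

(x ⊛ y)[n] = Σ(m=0 to 4) x[m] · y[(n-m) mod 5]

Computing each output sample:
(x ⊛ y)[0] = 2
(x ⊛ y)[1] = 0
(x ⊛ y)[2] = 0
(x ⊛ y)[3] = 0
(x ⊛ y)[4] = 6

x ⊛ y = [2, 0, 0, 0, 6]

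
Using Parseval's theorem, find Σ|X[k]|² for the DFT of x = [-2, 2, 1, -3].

Parseval: Σ|x[n]|² = (1/N)Σ|X[k]|², so Σ|X[k]|² = N·Σ|x[n]|² = 4·18.0000

Σ|X[k]|² = N·Σ|x[n]|² = 4·18.0000 = 72.0000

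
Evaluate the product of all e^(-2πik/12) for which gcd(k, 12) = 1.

The primitive 12th roots of unity are ω_12^k for k coprime to 12: k ∈ {1, 5, 7, 11}
Their product equals the constant term of the cyclotomic polynomial Φ_12(x) up to sign.
For n ≥ 3, the product of all primitive nth roots of unity is 1. (For n=1 it is 1; for n=2 it is -1.)

1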